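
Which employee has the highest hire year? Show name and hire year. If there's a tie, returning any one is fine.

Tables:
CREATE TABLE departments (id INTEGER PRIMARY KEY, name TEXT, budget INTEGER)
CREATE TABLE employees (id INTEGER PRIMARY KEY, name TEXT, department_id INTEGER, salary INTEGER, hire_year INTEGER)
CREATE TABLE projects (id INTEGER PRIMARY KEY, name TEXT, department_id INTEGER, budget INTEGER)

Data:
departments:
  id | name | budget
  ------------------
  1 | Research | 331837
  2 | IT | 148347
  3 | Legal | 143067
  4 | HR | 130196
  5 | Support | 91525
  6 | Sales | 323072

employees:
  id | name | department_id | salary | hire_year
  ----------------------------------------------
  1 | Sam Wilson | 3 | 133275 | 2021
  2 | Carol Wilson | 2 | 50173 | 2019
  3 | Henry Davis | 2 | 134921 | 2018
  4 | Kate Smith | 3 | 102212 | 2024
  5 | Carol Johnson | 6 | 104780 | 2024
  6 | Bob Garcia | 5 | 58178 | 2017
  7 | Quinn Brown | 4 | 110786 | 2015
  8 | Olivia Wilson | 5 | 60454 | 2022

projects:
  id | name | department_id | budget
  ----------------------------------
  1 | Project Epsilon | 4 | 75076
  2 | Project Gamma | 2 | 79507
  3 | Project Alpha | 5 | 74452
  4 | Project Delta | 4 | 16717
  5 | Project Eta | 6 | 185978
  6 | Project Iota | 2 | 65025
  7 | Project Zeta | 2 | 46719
SELECT name, hire_year FROM employees ORDER BY hire_year DESC LIMIT 1

Execution result:
name | hire_year
Kate Smith | 2024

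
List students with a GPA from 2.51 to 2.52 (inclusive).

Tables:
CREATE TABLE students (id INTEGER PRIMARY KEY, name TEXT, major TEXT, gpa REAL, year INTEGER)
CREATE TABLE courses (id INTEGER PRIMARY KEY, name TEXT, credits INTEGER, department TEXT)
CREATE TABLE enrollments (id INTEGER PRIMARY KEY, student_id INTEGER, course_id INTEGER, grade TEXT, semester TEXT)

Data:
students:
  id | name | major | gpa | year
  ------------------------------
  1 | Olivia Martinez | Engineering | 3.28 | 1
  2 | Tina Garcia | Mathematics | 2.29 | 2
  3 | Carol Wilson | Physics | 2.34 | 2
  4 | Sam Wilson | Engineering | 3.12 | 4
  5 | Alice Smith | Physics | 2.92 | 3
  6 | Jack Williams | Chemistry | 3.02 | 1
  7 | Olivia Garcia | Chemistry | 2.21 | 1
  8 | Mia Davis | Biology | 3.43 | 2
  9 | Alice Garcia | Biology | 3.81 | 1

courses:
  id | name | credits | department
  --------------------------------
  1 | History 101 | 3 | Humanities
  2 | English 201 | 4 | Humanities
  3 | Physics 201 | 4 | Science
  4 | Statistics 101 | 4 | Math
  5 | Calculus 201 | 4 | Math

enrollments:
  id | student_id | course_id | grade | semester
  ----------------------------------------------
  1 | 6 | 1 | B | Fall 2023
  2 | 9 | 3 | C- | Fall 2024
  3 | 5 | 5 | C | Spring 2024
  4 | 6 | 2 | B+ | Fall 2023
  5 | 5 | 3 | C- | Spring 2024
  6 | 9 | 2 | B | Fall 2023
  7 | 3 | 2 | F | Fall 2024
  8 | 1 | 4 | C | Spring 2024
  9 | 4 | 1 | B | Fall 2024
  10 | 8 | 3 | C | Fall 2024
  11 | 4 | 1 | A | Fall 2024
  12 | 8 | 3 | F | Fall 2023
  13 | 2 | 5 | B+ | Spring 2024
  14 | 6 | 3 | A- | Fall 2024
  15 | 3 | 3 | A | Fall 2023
SELECT name, gpa FROM students WHERE gpa BETWEEN 2.51 AND 2.52

Execution result:
(no rows)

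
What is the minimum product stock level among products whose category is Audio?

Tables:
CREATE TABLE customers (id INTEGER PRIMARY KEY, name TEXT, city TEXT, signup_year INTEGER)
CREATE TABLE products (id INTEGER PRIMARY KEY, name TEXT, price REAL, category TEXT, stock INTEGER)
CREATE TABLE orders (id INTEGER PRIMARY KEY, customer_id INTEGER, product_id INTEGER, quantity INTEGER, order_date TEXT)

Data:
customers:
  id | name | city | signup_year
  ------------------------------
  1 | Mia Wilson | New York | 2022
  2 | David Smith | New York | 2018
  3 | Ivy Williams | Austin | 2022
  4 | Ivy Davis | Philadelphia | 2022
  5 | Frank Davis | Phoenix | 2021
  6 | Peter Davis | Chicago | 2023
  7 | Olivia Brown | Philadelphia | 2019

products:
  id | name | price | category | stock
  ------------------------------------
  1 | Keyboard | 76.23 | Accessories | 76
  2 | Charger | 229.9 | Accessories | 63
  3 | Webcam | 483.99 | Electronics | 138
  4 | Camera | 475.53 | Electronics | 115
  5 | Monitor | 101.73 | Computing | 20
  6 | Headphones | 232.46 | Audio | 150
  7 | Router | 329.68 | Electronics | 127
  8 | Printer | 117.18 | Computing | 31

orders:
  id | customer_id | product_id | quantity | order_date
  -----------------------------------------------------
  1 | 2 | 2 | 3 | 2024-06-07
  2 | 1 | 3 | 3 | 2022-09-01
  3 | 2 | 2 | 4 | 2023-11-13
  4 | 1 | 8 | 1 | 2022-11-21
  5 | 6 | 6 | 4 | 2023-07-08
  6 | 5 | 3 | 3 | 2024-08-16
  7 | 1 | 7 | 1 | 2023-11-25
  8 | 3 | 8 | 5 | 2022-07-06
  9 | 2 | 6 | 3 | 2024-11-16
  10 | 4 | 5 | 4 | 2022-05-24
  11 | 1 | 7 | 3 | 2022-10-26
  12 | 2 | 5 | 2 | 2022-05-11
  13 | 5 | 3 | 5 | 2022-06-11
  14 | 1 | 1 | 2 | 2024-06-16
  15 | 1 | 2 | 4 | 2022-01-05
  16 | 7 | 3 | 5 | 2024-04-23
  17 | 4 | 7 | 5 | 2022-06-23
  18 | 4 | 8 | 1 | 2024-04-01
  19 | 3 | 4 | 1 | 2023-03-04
SELECT MIN(stock) FROM products WHERE category = 'Audio'

Execution result:
150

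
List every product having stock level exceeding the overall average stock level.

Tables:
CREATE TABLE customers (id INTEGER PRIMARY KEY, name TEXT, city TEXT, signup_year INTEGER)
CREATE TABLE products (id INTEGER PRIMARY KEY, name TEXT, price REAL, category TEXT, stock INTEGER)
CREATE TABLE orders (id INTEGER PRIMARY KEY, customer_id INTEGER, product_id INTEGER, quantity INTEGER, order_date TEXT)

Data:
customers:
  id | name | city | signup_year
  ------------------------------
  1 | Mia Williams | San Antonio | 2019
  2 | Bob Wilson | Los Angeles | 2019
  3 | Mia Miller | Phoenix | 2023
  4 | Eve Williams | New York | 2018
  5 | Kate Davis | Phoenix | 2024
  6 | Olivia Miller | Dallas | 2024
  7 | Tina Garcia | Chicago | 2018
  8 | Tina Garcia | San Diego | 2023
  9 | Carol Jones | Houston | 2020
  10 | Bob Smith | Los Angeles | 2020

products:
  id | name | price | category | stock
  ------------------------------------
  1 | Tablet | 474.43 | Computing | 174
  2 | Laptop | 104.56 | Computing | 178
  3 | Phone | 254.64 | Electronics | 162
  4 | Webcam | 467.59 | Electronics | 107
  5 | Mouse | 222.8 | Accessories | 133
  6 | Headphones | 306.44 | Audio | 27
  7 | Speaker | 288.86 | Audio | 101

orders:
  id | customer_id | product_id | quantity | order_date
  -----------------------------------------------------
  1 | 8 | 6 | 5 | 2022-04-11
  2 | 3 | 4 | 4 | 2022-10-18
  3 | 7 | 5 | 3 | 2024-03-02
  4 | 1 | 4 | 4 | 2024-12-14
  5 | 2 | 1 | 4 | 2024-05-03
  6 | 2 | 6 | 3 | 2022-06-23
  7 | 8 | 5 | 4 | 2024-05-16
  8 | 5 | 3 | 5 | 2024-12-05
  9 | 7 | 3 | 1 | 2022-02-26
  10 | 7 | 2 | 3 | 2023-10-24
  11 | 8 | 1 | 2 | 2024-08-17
SELECT name, stock FROM products WHERE stock > (SELECT AVG(stock) FROM products)

Execution result:
name | stock
Tablet | 174
Laptop | 178
Phone | 162
Mouse | 133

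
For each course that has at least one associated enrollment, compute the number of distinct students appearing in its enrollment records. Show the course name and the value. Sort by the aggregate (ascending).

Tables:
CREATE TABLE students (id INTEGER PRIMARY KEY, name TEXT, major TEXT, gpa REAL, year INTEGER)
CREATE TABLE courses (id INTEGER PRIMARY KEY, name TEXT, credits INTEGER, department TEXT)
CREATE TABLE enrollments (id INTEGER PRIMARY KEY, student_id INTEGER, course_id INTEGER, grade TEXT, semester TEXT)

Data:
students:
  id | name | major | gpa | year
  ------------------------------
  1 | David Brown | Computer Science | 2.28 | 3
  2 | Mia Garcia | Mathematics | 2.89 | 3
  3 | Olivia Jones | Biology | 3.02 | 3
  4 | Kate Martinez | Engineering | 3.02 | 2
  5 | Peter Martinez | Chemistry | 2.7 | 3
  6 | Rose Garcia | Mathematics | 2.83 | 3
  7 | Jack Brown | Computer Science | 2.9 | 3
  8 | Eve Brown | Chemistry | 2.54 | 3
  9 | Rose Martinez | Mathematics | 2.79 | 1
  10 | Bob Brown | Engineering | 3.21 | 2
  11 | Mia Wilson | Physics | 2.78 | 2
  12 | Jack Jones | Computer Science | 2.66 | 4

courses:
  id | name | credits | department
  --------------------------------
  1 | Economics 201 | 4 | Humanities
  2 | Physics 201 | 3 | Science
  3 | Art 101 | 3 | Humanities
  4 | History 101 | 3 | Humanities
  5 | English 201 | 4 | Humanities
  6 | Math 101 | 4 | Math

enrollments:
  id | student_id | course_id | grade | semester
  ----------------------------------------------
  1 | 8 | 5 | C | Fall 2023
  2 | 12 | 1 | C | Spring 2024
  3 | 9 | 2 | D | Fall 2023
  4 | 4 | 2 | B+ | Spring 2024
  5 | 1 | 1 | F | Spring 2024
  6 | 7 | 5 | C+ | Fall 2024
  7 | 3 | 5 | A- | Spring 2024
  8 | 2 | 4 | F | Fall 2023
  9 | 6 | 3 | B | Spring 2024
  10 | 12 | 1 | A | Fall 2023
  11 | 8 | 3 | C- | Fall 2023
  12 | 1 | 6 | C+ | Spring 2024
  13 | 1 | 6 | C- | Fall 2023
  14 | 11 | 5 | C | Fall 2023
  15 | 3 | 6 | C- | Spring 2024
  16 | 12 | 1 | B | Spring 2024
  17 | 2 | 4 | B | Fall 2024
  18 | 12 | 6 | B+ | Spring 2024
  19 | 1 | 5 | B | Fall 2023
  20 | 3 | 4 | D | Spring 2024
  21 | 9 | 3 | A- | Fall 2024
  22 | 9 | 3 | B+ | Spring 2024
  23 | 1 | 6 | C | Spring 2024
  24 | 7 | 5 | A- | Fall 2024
SELECT p.name, COUNT(DISTINCT c.student_id) AS distinct_student_count FROM enrollments c JOIN courses p ON c.course_id = p.id GROUP BY p.id, p.name ORDER BY distinct_student_count ASC

Execution result:
name | distinct_student_count
Economics 201 | 2
Physics 201 | 2
History 101 | 2
Art 101 | 3
Math 101 | 3
English 201 | 5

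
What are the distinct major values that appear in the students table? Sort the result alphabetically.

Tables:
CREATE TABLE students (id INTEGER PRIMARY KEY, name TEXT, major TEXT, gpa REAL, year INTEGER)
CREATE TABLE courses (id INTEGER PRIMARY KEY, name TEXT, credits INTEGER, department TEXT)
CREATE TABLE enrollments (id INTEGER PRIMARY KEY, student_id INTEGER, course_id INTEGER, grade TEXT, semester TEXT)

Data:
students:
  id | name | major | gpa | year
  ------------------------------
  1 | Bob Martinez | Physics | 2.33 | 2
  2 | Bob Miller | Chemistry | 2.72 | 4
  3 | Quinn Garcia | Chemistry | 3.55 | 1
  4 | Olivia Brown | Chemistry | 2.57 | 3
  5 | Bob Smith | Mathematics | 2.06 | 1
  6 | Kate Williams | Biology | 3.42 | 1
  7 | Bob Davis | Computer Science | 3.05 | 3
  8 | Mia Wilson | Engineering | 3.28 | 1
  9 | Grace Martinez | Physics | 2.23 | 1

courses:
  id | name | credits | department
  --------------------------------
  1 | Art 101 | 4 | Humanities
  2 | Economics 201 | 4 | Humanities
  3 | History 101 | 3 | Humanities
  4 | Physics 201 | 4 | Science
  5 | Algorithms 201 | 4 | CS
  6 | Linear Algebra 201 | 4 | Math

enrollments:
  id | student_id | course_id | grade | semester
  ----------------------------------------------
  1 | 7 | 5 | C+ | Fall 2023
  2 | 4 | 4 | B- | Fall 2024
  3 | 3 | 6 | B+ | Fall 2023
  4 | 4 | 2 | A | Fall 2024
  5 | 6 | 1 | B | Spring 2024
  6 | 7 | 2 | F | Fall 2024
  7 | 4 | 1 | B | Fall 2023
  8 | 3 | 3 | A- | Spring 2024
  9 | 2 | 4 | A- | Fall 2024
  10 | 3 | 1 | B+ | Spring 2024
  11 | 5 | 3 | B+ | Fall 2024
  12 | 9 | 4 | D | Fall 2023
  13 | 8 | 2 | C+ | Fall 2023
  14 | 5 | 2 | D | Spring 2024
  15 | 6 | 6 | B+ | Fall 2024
SELECT DISTINCT major FROM students ORDER BY major

Execution result:
major
Biology
Chemistry
Computer Science
Engineering
Mathematics
Physics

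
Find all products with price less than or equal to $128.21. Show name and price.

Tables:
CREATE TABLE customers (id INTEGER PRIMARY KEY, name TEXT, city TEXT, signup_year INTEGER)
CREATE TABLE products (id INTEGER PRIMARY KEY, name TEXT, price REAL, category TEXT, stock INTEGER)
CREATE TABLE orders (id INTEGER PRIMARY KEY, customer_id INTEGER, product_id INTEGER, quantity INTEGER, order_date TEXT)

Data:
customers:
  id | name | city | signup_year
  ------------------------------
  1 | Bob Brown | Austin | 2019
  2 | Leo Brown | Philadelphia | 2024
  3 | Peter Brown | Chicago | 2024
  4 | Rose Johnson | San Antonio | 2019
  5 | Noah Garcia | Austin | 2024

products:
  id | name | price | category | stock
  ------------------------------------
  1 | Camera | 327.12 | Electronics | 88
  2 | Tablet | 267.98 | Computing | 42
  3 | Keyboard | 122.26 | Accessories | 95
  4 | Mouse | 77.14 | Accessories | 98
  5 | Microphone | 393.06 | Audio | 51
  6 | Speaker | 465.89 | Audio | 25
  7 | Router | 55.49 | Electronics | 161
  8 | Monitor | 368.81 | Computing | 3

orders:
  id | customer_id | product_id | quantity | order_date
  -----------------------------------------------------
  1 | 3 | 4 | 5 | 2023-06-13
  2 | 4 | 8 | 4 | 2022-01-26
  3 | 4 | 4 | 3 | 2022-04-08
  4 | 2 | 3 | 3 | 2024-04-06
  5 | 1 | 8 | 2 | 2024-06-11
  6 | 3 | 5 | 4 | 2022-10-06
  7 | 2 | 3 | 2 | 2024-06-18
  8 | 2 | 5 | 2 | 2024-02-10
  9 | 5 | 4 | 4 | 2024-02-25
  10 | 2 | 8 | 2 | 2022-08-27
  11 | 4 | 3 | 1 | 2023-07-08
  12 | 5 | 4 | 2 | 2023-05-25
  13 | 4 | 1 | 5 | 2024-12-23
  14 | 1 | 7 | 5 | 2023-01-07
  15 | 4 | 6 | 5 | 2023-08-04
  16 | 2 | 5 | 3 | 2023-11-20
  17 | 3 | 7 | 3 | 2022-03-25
SELECT name, price FROM products WHERE price <= 128.21

Execution result:
name | price
Keyboard | 122.26
Mouse | 77.14
Router | 55.49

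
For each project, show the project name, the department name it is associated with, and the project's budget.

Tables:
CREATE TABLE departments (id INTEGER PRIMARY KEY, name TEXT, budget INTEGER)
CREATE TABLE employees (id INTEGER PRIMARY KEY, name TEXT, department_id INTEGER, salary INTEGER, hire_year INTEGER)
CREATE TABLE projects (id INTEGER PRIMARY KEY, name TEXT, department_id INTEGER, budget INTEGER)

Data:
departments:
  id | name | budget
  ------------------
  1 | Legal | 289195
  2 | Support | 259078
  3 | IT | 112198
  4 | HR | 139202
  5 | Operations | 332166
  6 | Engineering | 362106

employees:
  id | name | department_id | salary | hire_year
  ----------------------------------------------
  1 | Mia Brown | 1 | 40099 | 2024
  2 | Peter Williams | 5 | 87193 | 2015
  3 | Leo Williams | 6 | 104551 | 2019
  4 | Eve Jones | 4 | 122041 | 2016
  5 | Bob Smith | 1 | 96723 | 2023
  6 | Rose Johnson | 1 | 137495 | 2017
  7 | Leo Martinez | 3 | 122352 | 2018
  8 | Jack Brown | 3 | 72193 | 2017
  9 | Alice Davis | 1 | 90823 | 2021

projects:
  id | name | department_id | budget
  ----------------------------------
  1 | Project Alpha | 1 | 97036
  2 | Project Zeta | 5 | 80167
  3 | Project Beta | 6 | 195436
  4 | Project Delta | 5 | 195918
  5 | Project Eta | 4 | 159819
SELECT c.name, p.name AS department, c.budget FROM projects c JOIN departments p ON c.department_id = p.id

Execution result:
name | department | budget
Project Alpha | Legal | 97036
Project Zeta | Operations | 80167
Project Beta | Engineering | 195436
Project Delta | Operations | 195918
Project Eta | HR | 159819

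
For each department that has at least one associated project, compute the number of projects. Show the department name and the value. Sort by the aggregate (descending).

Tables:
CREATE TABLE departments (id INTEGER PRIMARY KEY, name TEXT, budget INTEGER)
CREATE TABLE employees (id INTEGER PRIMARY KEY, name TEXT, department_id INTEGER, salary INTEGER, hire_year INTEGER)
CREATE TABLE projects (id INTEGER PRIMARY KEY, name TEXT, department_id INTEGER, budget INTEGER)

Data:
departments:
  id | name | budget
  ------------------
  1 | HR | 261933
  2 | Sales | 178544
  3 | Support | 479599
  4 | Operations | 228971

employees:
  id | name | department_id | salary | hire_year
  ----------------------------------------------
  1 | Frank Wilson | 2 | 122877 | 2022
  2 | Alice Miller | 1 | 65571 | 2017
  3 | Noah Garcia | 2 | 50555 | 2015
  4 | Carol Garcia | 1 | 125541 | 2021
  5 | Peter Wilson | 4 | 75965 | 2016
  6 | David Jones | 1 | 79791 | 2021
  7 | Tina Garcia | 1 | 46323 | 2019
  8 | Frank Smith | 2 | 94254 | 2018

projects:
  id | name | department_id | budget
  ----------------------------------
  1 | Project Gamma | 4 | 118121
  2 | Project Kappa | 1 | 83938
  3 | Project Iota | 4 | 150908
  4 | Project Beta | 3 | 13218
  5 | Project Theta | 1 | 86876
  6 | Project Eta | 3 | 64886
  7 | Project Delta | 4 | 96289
SELECT p.name, COUNT(*) AS n FROM projects c JOIN departments p ON c.department_id = p.id GROUP BY p.id, p.name ORDER BY n DESC

Execution result:
name | n
Operations | 3
HR | 2
Support | 2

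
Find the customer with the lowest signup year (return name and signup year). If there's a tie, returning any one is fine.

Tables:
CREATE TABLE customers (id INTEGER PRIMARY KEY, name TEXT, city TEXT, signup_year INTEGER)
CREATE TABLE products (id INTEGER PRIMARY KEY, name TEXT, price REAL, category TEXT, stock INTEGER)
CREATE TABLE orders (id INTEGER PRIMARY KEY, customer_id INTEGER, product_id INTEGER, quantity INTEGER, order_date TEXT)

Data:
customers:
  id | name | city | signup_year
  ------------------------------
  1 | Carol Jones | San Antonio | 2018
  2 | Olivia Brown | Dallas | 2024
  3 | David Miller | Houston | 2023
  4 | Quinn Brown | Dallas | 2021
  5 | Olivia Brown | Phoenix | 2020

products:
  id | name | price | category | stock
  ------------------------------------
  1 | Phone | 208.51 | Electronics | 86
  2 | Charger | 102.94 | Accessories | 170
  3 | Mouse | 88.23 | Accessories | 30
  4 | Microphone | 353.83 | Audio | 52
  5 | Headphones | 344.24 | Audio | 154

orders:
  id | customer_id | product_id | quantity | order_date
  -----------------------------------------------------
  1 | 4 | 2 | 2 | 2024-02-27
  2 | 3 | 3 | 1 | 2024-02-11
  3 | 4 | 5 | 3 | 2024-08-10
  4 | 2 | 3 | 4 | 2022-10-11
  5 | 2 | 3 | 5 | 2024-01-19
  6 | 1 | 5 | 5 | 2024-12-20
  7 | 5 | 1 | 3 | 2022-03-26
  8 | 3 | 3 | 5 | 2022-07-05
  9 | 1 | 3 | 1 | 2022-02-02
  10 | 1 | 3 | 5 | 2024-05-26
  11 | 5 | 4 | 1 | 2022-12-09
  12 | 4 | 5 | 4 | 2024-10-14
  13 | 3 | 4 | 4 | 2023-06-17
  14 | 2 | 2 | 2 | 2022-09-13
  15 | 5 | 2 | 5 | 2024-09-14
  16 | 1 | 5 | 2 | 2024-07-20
SELECT name, signup_year FROM customers ORDER BY signup_year ASC LIMIT 1

Execution result:
name | signup_year
Carol Jones | 2018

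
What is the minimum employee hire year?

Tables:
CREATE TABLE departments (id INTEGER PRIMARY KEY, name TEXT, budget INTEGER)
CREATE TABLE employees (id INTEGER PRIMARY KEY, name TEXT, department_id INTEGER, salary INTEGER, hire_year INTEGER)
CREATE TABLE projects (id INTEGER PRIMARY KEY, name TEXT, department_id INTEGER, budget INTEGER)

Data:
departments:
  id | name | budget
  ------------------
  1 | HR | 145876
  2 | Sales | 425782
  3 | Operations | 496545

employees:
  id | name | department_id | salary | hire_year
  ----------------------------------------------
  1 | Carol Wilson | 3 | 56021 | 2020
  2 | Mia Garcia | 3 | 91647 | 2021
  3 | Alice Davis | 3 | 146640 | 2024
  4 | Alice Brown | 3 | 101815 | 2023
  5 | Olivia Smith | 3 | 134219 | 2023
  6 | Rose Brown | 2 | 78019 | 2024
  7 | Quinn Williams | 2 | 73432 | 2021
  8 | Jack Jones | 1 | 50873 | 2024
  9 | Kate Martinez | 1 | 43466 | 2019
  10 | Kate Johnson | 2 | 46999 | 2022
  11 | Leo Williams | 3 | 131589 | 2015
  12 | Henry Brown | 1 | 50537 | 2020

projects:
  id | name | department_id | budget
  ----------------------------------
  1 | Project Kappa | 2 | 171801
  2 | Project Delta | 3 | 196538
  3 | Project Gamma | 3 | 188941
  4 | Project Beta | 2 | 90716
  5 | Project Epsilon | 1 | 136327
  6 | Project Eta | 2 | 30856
SELECT MIN(hire_year) FROM employees

Execution result:
2015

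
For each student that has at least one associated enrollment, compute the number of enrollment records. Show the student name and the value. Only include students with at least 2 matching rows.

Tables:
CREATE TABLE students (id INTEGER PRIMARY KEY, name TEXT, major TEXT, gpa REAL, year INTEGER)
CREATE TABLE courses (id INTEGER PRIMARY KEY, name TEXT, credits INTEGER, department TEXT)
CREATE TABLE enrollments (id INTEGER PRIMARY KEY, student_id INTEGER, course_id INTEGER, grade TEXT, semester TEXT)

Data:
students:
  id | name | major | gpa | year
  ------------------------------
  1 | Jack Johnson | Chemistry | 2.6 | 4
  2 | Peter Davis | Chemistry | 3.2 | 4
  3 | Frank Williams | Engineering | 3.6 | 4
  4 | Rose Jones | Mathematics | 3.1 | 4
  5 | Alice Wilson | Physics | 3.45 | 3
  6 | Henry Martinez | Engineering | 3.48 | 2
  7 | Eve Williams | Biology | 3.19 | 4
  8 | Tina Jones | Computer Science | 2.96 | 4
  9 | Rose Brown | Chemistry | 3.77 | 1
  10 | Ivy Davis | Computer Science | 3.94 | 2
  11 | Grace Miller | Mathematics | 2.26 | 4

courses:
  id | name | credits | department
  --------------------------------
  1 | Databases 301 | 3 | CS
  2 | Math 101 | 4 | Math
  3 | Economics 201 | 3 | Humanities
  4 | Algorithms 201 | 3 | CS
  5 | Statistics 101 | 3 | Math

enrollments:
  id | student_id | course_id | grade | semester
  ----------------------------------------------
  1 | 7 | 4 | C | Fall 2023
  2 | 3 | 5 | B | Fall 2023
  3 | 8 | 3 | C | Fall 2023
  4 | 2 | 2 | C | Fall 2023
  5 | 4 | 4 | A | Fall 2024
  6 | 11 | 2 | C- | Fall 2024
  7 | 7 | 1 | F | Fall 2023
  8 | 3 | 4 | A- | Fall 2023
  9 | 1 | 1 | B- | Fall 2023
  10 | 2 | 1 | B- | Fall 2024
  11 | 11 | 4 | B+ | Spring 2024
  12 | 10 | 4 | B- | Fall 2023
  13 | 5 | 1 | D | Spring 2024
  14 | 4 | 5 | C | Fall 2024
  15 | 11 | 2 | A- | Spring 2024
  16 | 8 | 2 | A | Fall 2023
SELECT p.name, COUNT(*) AS n FROM enrollments c JOIN students p ON c.student_id = p.id GROUP BY p.id, p.name HAVING COUNT(*) >= 2

Execution result:
name | n
Peter Davis | 2
Frank Williams | 2
Rose Jones | 2
Eve Williams | 2
Tina Jones | 2
Grace Miller | 3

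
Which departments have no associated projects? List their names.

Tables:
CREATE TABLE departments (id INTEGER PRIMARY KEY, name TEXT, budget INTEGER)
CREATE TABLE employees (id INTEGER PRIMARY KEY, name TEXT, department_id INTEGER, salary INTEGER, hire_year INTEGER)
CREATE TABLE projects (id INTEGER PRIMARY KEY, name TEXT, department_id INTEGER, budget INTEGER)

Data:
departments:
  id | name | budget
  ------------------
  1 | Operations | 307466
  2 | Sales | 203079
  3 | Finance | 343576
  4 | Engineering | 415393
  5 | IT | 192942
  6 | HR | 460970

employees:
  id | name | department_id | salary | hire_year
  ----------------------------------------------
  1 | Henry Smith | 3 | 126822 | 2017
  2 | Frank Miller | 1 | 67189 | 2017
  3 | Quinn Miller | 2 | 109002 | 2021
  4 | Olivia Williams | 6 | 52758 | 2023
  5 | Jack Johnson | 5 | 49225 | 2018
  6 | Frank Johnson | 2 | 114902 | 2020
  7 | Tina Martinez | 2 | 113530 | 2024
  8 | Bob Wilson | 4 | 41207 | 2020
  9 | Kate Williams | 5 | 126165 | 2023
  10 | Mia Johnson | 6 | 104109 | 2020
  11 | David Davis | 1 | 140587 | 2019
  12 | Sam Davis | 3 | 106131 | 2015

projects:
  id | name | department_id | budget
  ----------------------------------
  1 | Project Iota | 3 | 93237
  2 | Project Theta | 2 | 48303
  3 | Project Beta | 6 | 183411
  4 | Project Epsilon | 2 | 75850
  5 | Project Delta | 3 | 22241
SELECT p.name FROM departments p LEFT JOIN projects c ON c.department_id = p.id WHERE c.id IS NULL

Execution result:
name
Operations
Engineering
IT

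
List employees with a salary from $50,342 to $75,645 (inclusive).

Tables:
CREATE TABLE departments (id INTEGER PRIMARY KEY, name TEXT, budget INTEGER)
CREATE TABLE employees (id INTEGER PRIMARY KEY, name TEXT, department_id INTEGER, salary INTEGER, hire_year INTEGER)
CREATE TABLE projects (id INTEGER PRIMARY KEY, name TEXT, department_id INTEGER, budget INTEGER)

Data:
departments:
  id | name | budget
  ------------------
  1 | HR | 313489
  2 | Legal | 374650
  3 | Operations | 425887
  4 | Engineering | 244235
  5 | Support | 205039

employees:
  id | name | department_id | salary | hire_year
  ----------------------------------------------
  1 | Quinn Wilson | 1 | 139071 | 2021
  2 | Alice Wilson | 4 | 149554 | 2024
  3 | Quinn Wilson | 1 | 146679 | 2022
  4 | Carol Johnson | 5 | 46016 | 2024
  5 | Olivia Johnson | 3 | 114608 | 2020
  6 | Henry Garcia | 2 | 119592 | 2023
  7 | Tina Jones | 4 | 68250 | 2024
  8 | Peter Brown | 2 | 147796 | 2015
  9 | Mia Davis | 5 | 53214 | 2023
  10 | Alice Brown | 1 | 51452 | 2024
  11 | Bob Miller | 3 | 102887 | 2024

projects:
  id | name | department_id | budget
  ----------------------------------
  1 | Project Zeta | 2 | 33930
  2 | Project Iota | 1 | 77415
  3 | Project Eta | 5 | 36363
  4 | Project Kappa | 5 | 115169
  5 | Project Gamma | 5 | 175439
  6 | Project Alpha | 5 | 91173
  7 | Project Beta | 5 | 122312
SELECT name, salary FROM employees WHERE salary BETWEEN 50342 AND 75645

Execution result:
name | salary
Tina Jones | 68250
Mia Davis | 53214
Alice Brown | 51452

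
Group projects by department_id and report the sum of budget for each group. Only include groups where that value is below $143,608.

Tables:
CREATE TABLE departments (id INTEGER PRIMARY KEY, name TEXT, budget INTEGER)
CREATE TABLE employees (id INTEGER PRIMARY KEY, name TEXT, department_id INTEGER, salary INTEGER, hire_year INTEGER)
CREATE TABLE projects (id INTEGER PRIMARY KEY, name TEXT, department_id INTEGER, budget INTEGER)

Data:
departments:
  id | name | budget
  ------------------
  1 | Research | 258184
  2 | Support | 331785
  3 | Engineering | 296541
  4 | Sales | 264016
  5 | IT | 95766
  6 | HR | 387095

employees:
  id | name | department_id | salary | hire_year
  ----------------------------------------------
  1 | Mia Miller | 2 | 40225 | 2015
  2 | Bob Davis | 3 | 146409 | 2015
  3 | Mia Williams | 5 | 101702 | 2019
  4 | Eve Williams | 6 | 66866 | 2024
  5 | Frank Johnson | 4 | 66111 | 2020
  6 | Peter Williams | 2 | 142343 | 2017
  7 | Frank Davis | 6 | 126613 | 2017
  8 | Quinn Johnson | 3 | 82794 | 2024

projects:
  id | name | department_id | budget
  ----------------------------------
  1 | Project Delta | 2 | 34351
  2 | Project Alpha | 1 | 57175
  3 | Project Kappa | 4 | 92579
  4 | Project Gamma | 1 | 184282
SELECT department_id, SUM(budget) AS sum_budget FROM projects GROUP BY department_id HAVING SUM(budget) < 143608

Execution result:
department_id | sum_budget
2 | 34351
4 | 92579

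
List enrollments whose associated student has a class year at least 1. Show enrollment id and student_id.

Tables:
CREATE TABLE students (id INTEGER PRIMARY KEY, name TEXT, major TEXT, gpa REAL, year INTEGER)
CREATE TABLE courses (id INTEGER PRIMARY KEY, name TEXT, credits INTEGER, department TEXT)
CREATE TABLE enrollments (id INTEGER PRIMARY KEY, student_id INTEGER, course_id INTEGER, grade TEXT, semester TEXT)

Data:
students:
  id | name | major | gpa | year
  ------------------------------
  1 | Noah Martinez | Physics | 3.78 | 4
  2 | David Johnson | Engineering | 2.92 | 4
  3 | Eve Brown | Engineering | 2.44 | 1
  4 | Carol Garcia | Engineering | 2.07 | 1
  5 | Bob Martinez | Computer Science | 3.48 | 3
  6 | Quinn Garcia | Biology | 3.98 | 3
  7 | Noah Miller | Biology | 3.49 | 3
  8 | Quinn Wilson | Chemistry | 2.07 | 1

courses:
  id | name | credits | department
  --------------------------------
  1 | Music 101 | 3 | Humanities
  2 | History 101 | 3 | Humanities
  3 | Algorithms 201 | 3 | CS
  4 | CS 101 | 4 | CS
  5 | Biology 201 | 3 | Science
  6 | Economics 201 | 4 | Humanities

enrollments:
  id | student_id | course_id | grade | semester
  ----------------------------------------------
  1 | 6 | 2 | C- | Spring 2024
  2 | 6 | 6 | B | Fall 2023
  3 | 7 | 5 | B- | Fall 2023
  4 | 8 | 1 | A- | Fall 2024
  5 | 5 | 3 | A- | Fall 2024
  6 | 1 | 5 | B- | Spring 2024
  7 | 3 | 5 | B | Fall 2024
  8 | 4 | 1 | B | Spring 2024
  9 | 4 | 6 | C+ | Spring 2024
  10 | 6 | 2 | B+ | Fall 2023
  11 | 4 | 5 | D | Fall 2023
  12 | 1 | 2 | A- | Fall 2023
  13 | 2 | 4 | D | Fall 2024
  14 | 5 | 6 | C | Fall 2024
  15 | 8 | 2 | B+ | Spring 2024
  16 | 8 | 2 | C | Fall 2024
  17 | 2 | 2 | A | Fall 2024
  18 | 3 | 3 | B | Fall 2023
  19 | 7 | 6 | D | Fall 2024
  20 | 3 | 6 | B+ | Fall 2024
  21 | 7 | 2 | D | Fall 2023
SELECT id, student_id FROM enrollments WHERE student_id IN (SELECT id FROM students WHERE year >= 1)

Execution result:
id | student_id
1 | 6
2 | 6
3 | 7
4 | 8
5 | 5
6 | 1
7 | 3
8 | 4
9 | 4
10 | 6
11 | 4
12 | 1
13 | 2
14 | 5
15 | 8
16 | 8
17 | 2
18 | 3
19 | 7
20 | 3
21 | 7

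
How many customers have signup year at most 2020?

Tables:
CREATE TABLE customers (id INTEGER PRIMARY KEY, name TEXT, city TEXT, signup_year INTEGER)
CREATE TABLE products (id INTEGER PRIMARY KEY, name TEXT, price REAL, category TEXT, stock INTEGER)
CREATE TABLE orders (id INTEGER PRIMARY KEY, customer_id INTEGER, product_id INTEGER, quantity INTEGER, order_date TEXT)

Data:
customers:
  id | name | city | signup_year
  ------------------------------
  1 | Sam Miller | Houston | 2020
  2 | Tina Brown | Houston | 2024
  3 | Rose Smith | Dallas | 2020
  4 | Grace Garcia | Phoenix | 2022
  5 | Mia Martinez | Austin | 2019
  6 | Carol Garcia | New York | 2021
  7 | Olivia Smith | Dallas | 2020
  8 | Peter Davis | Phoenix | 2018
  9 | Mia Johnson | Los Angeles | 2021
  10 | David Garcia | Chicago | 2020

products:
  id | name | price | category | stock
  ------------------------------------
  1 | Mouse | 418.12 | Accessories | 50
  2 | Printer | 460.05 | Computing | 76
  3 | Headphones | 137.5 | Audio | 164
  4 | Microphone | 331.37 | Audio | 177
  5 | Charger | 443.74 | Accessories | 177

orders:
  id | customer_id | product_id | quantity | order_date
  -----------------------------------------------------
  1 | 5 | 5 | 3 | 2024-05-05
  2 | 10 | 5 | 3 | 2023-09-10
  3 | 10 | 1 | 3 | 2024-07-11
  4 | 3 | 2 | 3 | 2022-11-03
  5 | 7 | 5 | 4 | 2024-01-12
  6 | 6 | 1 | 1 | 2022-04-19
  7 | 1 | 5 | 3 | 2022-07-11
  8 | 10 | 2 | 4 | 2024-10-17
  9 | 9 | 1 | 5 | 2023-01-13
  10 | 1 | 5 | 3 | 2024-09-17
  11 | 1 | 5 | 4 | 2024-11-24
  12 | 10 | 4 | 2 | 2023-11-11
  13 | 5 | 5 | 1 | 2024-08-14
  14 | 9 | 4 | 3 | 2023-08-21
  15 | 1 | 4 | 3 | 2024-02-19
SELECT COUNT(*) FROM customers WHERE signup_year <= 2020

Execution result:
6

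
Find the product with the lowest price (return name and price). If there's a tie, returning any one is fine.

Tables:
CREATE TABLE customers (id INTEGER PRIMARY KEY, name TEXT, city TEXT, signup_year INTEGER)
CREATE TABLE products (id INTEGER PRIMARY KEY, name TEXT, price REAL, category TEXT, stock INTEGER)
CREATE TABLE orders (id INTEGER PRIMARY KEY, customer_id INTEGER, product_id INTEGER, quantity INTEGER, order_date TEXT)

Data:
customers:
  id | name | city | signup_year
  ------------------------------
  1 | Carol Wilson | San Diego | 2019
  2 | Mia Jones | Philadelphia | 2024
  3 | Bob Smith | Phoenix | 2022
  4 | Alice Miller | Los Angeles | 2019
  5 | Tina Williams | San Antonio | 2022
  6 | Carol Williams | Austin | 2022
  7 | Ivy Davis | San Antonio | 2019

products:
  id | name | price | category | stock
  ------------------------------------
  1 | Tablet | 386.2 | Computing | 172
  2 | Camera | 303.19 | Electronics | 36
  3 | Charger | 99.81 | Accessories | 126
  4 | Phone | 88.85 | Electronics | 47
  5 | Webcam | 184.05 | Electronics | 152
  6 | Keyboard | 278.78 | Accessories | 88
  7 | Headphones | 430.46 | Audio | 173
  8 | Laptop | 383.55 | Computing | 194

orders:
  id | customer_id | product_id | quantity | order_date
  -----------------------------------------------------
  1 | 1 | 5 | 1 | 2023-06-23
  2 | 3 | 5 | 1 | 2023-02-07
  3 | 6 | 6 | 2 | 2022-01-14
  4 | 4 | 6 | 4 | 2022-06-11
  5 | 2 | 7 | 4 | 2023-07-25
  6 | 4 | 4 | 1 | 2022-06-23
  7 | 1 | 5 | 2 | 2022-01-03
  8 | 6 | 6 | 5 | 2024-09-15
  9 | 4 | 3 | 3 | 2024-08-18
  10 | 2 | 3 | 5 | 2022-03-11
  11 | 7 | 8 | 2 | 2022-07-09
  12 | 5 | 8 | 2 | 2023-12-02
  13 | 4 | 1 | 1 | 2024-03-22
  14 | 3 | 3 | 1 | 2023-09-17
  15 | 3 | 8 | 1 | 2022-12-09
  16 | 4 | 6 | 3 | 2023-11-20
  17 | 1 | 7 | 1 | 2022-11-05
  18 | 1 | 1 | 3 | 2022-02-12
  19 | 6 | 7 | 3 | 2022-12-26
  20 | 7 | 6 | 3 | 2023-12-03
SELECT name, price FROM products ORDER BY price ASC LIMIT 1

Execution result:
name | price
Phone | 88.85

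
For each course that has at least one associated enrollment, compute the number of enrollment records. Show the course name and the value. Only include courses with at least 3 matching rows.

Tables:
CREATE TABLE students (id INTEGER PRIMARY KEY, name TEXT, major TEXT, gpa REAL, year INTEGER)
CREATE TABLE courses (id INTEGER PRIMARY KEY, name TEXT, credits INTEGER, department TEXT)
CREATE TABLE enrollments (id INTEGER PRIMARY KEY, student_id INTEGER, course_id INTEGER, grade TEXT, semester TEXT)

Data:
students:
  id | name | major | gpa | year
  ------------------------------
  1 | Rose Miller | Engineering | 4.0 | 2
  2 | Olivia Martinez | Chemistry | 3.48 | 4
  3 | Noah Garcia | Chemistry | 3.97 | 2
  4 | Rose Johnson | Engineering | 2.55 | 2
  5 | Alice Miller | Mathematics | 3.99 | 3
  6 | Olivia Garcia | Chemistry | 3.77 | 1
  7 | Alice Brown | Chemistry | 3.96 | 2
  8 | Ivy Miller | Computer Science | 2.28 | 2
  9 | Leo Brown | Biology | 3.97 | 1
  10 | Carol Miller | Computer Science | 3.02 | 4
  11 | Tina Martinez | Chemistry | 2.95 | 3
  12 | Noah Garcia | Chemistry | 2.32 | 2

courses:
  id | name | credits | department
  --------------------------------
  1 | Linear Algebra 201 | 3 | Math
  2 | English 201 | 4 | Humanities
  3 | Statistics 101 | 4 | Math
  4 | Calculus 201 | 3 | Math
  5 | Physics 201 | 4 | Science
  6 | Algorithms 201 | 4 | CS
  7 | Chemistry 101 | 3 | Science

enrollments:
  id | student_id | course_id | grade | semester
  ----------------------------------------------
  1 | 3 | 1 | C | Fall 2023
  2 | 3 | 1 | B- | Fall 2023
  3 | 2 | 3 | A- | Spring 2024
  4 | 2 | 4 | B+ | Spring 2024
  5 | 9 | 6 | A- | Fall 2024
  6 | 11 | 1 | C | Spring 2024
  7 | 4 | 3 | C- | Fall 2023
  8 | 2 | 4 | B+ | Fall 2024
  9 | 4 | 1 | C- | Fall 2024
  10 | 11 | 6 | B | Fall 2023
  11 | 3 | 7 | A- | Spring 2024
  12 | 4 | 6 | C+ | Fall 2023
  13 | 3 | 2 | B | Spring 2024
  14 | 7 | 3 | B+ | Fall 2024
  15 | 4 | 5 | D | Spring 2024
SELECT p.name, COUNT(*) AS n FROM enrollments c JOIN courses p ON c.course_id = p.id GROUP BY p.id, p.name HAVING COUNT(*) >= 3

Execution result:
name | n
Linear Algebra 201 | 4
Statistics 101 | 3
Algorithms 201 | 3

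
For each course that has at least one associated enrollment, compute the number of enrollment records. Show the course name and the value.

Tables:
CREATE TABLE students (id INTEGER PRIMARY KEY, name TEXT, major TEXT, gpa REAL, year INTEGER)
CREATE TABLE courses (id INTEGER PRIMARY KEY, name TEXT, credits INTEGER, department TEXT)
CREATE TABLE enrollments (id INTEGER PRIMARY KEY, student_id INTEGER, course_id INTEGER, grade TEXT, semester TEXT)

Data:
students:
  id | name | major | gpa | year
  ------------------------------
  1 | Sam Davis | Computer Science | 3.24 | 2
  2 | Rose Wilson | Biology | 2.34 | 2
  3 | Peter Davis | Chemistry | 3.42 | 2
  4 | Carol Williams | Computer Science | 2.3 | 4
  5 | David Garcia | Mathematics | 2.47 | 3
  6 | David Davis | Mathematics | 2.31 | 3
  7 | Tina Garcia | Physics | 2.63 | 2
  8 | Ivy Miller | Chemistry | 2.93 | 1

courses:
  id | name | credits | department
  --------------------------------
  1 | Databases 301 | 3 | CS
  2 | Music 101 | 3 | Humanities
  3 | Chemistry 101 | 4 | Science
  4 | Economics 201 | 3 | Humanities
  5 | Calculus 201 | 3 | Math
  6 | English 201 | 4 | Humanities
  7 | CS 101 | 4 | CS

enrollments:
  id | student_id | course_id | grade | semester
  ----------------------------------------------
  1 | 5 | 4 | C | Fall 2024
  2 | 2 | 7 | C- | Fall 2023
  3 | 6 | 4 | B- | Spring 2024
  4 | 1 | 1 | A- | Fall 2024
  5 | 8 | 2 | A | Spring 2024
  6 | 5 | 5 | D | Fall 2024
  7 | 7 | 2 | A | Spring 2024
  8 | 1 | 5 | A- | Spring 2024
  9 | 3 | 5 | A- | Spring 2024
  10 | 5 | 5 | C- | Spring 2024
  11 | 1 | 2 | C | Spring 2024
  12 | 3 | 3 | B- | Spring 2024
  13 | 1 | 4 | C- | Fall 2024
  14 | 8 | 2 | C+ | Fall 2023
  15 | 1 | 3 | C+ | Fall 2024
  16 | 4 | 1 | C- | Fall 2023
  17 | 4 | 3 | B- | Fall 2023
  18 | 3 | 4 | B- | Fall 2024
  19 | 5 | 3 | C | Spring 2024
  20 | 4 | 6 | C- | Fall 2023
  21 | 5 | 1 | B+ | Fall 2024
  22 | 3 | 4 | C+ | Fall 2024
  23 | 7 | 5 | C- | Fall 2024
SELECT p.name, COUNT(*) AS n FROM enrollments c JOIN courses p ON c.course_id = p.id GROUP BY p.id, p.name

Execution result:
name | n
Databases 301 | 3
Music 101 | 4
Chemistry 101 | 4
Economics 201 | 5
Calculus 201 | 5
English 201 | 1
CS 101 | 1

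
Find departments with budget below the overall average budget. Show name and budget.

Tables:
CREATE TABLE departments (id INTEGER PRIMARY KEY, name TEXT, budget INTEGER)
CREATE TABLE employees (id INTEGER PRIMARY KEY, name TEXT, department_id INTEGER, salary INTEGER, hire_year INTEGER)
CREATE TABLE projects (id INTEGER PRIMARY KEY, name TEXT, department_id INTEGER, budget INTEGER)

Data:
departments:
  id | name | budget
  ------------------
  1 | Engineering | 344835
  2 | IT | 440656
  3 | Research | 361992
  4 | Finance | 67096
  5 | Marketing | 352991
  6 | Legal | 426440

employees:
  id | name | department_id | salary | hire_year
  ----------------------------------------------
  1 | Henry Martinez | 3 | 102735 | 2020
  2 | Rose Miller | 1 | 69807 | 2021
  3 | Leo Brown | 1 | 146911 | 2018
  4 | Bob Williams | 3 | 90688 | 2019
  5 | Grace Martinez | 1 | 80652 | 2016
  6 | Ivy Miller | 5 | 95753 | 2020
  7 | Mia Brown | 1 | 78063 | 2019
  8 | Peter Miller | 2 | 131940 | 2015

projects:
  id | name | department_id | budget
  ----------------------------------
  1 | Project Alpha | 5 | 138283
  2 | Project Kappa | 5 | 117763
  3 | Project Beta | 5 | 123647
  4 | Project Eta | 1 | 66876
SELECT name, budget FROM departments WHERE budget < (SELECT AVG(budget) FROM departments)

Execution result:
name | budget
Finance | 67096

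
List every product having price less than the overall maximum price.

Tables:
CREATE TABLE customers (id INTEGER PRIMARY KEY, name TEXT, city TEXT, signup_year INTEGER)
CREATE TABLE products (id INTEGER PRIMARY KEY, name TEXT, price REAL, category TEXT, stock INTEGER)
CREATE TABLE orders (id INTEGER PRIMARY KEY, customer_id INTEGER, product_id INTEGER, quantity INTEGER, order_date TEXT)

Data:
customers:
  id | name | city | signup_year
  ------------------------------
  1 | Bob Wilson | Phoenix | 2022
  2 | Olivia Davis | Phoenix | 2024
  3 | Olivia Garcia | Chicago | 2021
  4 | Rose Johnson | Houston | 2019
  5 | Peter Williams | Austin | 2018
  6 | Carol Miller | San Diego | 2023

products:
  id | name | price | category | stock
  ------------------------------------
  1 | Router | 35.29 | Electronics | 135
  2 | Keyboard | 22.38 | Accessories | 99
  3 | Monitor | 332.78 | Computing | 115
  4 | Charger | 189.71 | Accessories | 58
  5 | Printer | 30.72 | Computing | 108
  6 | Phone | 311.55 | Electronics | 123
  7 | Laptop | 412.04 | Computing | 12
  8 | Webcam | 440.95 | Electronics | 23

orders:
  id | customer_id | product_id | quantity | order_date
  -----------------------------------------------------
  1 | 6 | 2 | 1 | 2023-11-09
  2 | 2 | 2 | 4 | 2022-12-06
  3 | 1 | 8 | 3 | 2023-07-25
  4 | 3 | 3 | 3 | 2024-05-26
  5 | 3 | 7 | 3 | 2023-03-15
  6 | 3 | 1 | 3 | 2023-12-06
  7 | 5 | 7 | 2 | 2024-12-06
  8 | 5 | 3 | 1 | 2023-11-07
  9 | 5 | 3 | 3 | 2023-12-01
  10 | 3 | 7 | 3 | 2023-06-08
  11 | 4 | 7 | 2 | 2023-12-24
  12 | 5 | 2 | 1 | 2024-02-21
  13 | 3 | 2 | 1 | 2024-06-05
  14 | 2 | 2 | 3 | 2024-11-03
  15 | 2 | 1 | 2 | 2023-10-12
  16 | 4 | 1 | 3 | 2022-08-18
SELECT name, price FROM products WHERE price < (SELECT MAX(price) FROM products)

Execution result:
name | price
Router | 35.29
Keyboard | 22.38
Monitor | 332.78
Charger | 189.71
Printer | 30.72
Phone | 311.55
Laptop | 412.04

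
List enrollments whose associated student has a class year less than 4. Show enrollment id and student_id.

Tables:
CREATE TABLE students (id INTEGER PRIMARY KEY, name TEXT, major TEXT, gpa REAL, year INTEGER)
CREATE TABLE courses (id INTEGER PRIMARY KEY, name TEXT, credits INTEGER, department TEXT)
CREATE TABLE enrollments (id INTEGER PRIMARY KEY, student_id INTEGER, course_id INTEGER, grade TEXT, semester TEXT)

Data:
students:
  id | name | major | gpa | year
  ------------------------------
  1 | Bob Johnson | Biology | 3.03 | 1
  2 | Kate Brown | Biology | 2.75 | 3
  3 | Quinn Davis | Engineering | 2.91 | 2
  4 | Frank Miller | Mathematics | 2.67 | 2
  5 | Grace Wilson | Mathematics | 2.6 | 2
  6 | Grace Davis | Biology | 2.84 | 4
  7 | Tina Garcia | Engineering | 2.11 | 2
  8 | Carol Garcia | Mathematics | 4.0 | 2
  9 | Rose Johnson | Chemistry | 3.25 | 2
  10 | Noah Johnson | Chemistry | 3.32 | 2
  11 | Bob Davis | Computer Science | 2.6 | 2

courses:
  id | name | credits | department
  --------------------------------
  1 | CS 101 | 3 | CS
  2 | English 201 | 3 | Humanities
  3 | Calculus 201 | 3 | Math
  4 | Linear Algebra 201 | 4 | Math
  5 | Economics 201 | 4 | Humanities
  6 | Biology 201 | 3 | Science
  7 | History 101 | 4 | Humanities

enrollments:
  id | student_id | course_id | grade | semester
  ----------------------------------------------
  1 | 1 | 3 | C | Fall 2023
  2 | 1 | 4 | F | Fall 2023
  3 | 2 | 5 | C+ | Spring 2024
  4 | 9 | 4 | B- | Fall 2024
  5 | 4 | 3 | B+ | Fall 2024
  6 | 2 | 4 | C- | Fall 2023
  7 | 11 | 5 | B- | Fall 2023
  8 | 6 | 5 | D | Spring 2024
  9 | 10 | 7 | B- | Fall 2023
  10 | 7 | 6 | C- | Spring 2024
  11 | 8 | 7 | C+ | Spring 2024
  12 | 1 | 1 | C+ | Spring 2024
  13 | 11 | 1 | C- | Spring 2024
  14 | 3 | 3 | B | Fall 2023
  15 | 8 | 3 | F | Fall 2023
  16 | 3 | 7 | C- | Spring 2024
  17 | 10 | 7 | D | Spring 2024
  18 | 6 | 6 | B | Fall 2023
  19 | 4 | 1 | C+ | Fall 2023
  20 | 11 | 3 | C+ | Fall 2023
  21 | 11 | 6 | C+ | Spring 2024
SELECT id, student_id FROM enrollments WHERE student_id IN (SELECT id FROM students WHERE year < 4)

Execution result:
id | student_id
1 | 1
2 | 1
3 | 2
4 | 9
5 | 4
6 | 2
7 | 11
9 | 10
10 | 7
11 | 8
12 | 1
13 | 11
14 | 3
15 | 8
16 | 3
17 | 10
19 | 4
20 | 11
21 | 11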